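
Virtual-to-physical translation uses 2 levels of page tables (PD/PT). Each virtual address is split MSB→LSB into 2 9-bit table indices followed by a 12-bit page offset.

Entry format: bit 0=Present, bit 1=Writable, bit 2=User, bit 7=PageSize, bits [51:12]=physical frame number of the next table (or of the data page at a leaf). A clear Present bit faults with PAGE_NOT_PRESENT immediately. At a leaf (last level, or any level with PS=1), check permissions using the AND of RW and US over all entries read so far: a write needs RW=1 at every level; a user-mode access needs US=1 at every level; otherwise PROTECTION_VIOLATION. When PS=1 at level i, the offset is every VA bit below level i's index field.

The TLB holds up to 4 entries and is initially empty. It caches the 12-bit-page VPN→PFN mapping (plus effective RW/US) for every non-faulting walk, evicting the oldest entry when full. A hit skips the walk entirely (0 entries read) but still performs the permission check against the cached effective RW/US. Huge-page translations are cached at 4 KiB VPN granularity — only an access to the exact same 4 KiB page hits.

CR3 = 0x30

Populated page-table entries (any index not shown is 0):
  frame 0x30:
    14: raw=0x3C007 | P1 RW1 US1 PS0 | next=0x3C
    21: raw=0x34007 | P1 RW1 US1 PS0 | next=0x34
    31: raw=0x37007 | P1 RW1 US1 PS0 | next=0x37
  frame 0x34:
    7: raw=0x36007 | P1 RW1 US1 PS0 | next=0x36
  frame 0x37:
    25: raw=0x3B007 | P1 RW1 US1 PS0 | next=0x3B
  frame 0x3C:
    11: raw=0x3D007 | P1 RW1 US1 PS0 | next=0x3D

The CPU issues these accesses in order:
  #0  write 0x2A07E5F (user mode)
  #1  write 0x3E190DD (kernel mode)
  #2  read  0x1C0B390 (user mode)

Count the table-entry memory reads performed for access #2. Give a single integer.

Walk each access:
#0 VA=0x2A07E5F (w,user):
  L0: frame=0x30 idx=21 entry=0x34007 [P=1 RW=1 US=1 PS=0]
  L1: frame=0x34 idx=7 entry=0x36007 [P=1 RW=1 US=1 PS=0]
  → PA=0x36E5F  (2 entries read)
#1 VA=0x3E190DD (w,kernel):
  L0: frame=0x30 idx=31 entry=0x37007 [P=1 RW=1 US=1 PS=0]
  L1: frame=0x37 idx=25 entry=0x3B007 [P=1 RW=1 US=1 PS=0]
  → PA=0x3B0DD  (2 entries read)
#2 VA=0x1C0B390 (r,user):
  L0: frame=0x30 idx=14 entry=0x3C007 [P=1 RW=1 US=1 PS=0]
  L1: frame=0x3C idx=11 entry=0x3D007 [P=1 RW=1 US=1 PS=0]
  → PA=0x3D390  (2 entries read)

Entries read for #2: 2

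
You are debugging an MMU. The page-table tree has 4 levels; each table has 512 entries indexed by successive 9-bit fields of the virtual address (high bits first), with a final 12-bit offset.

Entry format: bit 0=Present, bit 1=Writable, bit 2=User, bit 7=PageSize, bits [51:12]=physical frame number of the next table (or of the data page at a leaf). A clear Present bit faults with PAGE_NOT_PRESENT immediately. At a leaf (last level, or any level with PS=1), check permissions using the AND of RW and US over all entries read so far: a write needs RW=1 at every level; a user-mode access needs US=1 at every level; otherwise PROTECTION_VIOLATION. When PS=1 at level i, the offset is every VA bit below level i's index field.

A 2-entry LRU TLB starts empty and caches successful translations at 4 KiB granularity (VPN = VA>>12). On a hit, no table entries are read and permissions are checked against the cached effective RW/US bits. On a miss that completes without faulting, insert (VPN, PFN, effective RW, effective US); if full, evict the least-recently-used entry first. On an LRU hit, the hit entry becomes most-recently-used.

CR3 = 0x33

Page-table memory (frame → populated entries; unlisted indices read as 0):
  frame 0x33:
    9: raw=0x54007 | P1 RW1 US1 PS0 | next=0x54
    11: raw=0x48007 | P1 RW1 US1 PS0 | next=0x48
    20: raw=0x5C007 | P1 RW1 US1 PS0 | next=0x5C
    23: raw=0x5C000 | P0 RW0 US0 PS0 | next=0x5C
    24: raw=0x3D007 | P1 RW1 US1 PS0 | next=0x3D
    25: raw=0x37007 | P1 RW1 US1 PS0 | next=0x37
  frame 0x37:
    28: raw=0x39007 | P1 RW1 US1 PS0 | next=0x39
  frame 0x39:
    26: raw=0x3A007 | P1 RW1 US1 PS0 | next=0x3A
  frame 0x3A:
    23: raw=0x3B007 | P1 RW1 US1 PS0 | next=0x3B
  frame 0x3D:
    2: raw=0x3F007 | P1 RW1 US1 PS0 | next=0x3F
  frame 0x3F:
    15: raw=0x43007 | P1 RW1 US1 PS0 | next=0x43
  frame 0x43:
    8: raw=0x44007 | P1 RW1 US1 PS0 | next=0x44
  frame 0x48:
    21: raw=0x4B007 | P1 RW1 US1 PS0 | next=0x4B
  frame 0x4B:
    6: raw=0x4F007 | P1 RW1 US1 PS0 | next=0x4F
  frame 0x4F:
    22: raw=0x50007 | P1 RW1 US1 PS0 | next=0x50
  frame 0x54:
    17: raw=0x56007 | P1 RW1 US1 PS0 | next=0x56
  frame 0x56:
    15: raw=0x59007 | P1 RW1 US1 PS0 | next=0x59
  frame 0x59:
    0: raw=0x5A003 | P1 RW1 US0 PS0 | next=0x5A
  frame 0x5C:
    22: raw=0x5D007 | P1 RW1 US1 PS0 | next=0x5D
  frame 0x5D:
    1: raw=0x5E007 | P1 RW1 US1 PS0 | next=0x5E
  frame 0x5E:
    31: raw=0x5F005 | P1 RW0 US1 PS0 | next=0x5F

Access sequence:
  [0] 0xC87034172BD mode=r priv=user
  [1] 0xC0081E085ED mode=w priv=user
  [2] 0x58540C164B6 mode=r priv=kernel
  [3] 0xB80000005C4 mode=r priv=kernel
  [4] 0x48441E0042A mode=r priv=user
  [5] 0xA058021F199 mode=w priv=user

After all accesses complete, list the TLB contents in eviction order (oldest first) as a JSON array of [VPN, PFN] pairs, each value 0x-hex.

Per-access translation:
#0 VA=0xC87034172BD (r,user):
  L0: frame=0x33 idx=25 entry=0x37007 [P=1 RW=1 US=1 PS=0]
  L1: frame=0x37 idx=28 entry=0x39007 [P=1 RW=1 US=1 PS=0]
  L2: frame=0x39 idx=26 entry=0x3A007 [P=1 RW=1 US=1 PS=0]
  L3: frame=0x3A idx=23 entry=0x3B007 [P=1 RW=1 US=1 PS=0]
  → PA=0x3B2BD  (4 entries read)
#1 VA=0xC0081E085ED (w,user):
  L0: frame=0x33 idx=24 entry=0x3D007 [P=1 RW=1 US=1 PS=0]
  L1: frame=0x3D idx=2 entry=0x3F007 [P=1 RW=1 US=1 PS=0]
  L2: frame=0x3F idx=15 entry=0x43007 [P=1 RW=1 US=1 PS=0]
  L3: frame=0x43 idx=8 entry=0x44007 [P=1 RW=1 US=1 PS=0]
  → PA=0x445ED  (4 entries read)
#2 VA=0x58540C164B6 (r,kernel):
  L0: frame=0x33 idx=11 entry=0x48007 [P=1 RW=1 US=1 PS=0]
  L1: frame=0x48 idx=21 entry=0x4B007 [P=1 RW=1 US=1 PS=0]
  L2: frame=0x4B idx=6 entry=0x4F007 [P=1 RW=1 US=1 PS=0]
  L3: frame=0x4F idx=22 entry=0x50007 [P=1 RW=1 US=1 PS=0]
  → PA=0x504B6  (4 entries read)
#3 VA=0xB80000005C4 (r,kernel):
  L0: frame=0x33 idx=23 entry=0x5C000 [P=0 RW=0 US=0 PS=0]
  ⇒ fault: PAGE_NOT_PRESENT  — 1 lookups
#4 VA=0x48441E0042A (r,user):
  L0: frame=0x33 idx=9 entry=0x54007 [P=1 RW=1 US=1 PS=0]
  L1: frame=0x54 idx=17 entry=0x56007 [P=1 RW=1 US=1 PS=0]
  L2: frame=0x56 idx=15 entry=0x59007 [P=1 RW=1 US=1 PS=0]
  L3: frame=0x59 idx=0 entry=0x5A003 [P=1 RW=1 US=0 PS=0]
  ⇒ fault: PROTECTION_VIOLATION  — 4 lookups
#5 VA=0xA058021F199 (w,user):
  L0: frame=0x33 idx=20 entry=0x5C007 [P=1 RW=1 US=1 PS=0]
  L1: frame=0x5C idx=22 entry=0x5D007 [P=1 RW=1 US=1 PS=0]
  L2: frame=0x5D idx=1 entry=0x5E007 [P=1 RW=1 US=1 PS=0]
  L3: frame=0x5E idx=31 entry=0x5F005 [P=1 RW=0 US=1 PS=0]
  ⇒ fault: PROTECTION_VIOLATION  — 4 lookups

TLB: [["0xC0081E08", "0x44"], ["0x58540C16", "0x50"]]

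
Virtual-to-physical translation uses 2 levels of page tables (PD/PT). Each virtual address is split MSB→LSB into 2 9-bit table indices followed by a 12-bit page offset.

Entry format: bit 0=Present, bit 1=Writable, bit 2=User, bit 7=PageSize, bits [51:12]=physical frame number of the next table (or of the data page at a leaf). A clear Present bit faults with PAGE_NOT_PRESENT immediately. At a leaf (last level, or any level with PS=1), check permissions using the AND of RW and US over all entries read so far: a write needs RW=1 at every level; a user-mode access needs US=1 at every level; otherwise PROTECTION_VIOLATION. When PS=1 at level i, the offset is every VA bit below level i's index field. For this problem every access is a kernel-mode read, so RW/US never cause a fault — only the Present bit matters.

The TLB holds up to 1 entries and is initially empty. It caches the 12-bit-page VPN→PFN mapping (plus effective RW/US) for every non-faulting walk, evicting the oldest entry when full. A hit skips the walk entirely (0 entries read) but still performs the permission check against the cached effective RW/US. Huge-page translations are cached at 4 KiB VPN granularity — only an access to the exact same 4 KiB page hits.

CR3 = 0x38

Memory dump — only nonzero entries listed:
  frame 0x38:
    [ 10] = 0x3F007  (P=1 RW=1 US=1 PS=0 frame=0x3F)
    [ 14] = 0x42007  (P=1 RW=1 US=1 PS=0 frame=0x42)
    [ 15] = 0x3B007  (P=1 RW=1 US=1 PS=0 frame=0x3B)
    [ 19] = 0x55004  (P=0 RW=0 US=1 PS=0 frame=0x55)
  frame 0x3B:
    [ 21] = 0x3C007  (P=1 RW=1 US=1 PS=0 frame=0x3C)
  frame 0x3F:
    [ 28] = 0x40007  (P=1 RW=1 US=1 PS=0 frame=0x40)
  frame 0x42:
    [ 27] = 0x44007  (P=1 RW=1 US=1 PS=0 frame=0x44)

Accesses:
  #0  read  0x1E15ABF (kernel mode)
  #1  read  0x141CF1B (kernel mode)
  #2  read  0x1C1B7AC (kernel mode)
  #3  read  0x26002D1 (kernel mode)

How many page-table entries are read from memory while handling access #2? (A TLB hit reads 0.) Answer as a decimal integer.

Per-access translation:
#0 VA=0x1E15ABF (r,kernel):
  [0] read 0x38 idx=15: raw=0x3B007 flags P=1 W=1 U=1 S=0
  [1] read 0x3B idx=21: raw=0x3C007 flags P=1 W=1 U=1 S=0
  ✓ 0x3CABF  — 2 lookups
#1 VA=0x141CF1B (r,kernel):
  [0] read 0x38 idx=10: raw=0x3F007 flags P=1 W=1 U=1 S=0
  [1] read 0x3F idx=28: raw=0x40007 flags P=1 W=1 U=1 S=0
  ✓ 0x40F1B  — 2 lookups
#2 VA=0x1C1B7AC (r,kernel):
  [0] read 0x38 idx=14: raw=0x42007 flags P=1 W=1 U=1 S=0
  [1] read 0x42 idx=27: raw=0x44007 flags P=1 W=1 U=1 S=0
  ✓ 0x447AC  — 2 lookups
#3 VA=0x26002D1 (r,kernel):
  [0] read 0x38 idx=19: raw=0x55004 flags P=0 W=0 U=1 S=0
  → PAGE_NOT_PRESENT  (1 entries read)

Entries read for #2: 2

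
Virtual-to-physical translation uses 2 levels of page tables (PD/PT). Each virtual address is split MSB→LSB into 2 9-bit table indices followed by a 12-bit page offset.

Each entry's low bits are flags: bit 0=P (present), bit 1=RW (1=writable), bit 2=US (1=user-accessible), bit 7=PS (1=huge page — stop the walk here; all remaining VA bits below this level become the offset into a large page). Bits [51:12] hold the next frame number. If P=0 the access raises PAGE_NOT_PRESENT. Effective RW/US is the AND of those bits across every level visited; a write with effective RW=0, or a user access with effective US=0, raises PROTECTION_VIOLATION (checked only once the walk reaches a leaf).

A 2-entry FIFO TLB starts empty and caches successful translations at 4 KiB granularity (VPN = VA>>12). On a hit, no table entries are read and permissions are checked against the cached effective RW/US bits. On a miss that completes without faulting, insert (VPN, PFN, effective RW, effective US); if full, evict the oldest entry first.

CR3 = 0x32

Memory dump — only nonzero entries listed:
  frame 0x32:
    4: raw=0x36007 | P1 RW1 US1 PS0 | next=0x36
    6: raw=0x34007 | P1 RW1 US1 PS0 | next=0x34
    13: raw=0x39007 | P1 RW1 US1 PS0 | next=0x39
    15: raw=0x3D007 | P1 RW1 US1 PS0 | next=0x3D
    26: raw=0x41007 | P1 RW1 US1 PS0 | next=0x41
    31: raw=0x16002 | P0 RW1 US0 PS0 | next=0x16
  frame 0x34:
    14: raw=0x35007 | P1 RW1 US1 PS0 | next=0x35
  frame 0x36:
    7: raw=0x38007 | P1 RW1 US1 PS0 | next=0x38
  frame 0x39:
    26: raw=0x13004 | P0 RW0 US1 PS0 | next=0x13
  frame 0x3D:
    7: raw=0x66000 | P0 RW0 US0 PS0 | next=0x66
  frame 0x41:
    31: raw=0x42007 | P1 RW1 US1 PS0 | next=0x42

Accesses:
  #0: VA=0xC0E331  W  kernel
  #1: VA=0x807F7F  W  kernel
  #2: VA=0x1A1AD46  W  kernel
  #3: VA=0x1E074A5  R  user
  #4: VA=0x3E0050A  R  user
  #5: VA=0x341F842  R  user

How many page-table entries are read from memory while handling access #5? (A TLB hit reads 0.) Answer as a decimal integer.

Per-access translation:
#0 VA=0xC0E331 (w,kernel):
  lvl0: tbl 0x32, slot 6 ⇒ 0x34007 (P1/RW1/US1/PS0)
  lvl1: tbl 0x34, slot 14 ⇒ 0x35007 (P1/RW1/US1/PS0)
  ✓ 0x35331  — 2 lookups
#1 VA=0x807F7F (w,kernel):
  lvl0: tbl 0x32, slot 4 ⇒ 0x36007 (P1/RW1/US1/PS0)
  lvl1: tbl 0x36, slot 7 ⇒ 0x38007 (P1/RW1/US1/PS0)
  ✓ 0x38F7F  — 2 lookups
#2 VA=0x1A1AD46 (w,kernel):
  lvl0: tbl 0x32, slot 13 ⇒ 0x39007 (P1/RW1/US1/PS0)
  lvl1: tbl 0x39, slot 26 ⇒ 0x13004 (P0/RW0/US1/PS0)
  → PAGE_NOT_PRESENT  (2 entries read)
#3 VA=0x1E074A5 (r,user):
  lvl0: tbl 0x32, slot 15 ⇒ 0x3D007 (P1/RW1/US1/PS0)
  lvl1: tbl 0x3D, slot 7 ⇒ 0x66000 (P0/RW0/US0/PS0)
  → PAGE_NOT_PRESENT  (2 entries read)
#4 VA=0x3E0050A (r,user):
  lvl0: tbl 0x32, slot 31 ⇒ 0x16002 (P0/RW1/US0/PS0)
  → PAGE_NOT_PRESENT  (1 entries read)
#5 VA=0x341F842 (r,user):
  lvl0: tbl 0x32, slot 26 ⇒ 0x41007 (P1/RW1/US1/PS0)
  lvl1: tbl 0x41, slot 31 ⇒ 0x42007 (P1/RW1/US1/PS0)
  ✓ 0x42842  — 2 lookups

Entries read for #5: 2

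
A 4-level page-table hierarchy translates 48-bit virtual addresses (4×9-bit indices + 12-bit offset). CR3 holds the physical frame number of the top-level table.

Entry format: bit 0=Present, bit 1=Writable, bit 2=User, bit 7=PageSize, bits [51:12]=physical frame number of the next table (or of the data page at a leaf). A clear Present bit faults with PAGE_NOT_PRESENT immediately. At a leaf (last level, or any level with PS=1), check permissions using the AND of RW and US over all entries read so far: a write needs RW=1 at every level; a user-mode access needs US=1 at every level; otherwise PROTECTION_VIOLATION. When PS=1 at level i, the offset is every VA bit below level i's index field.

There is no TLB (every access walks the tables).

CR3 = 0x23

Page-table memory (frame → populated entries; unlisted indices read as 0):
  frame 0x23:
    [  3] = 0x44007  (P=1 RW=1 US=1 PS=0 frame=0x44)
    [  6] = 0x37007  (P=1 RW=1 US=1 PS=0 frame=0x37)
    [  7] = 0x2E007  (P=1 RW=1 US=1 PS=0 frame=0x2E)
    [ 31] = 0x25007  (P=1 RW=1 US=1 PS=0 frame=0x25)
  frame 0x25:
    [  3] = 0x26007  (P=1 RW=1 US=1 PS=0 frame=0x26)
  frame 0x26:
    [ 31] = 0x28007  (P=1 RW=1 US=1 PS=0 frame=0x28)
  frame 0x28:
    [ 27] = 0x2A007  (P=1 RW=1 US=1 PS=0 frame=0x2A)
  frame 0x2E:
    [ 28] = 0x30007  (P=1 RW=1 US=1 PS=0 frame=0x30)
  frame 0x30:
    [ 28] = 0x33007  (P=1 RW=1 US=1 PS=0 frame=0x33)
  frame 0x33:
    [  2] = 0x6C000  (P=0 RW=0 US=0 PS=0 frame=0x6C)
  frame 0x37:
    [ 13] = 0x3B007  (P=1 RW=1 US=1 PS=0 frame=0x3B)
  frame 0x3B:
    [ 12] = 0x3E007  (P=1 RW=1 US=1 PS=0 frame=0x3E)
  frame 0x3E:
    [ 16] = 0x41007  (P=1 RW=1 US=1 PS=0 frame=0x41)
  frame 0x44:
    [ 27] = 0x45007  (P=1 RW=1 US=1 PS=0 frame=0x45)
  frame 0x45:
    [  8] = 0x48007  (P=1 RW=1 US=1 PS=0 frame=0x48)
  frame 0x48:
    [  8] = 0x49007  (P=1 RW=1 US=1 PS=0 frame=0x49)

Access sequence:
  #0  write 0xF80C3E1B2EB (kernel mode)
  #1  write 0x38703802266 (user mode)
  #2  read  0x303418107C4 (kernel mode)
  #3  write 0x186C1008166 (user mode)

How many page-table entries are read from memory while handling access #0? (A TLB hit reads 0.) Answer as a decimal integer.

Walk each access:
#0 VA=0xF80C3E1B2EB (w,kernel):
  L0 @0x23[31] → 0x25007  P=1,RW=1,US=1,PS=0
  L1 @0x25[3] → 0x26007  P=1,RW=1,US=1,PS=0
  L2 @0x26[31] → 0x28007  P=1,RW=1,US=1,PS=0
  L3 @0x28[27] → 0x2A007  P=1,RW=1,US=1,PS=0
  → PA=0x2A2EB  (4 entries read)
#1 VA=0x38703802266 (w,user):
  L0 @0x23[7] → 0x2E007  P=1,RW=1,US=1,PS=0
  L1 @0x2E[28] → 0x30007  P=1,RW=1,US=1,PS=0
  L2 @0x30[28] → 0x33007  P=1,RW=1,US=1,PS=0
  L3 @0x33[2] → 0x6C000  P=0,RW=0,US=0,PS=0
  ⇒ fault: PAGE_NOT_PRESENT  — 4 lookups
#2 VA=0x303418107C4 (r,kernel):
  L0 @0x23[6] → 0x37007  P=1,RW=1,US=1,PS=0
  L1 @0x37[13] → 0x3B007  P=1,RW=1,US=1,PS=0
  L2 @0x3B[12] → 0x3E007  P=1,RW=1,US=1,PS=0
  L3 @0x3E[16] → 0x41007  P=1,RW=1,US=1,PS=0
  → PA=0x417C4  (4 entries read)
#3 VA=0x186C1008166 (w,user):
  L0 @0x23[3] → 0x44007  P=1,RW=1,US=1,PS=0
  L1 @0x44[27] → 0x45007  P=1,RW=1,US=1,PS=0
  L2 @0x45[8] → 0x48007  P=1,RW=1,US=1,PS=0
  L3 @0x48[8] → 0x49007  P=1,RW=1,US=1,PS=0
  → PA=0x49166  (4 entries read)

Entries read for #0: 4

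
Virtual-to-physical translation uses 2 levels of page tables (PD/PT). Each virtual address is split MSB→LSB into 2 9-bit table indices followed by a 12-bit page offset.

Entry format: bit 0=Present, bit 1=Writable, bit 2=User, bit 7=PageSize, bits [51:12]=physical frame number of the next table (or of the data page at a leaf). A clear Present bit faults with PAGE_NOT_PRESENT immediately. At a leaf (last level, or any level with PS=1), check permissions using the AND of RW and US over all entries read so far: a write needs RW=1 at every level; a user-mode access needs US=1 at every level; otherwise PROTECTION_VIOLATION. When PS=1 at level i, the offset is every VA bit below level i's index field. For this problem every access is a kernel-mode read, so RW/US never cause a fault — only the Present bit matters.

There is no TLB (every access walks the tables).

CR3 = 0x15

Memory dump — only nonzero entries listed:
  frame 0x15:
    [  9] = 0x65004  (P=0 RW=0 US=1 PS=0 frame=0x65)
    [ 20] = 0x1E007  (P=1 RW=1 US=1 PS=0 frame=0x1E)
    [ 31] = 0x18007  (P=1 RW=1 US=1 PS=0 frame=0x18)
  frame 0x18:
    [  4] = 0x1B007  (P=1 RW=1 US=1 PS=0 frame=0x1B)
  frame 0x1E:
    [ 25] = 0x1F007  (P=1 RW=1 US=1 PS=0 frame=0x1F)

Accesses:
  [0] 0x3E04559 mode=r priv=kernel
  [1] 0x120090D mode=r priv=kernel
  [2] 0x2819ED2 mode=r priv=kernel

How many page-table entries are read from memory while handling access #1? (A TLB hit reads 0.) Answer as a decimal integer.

Trace:
#0 VA=0x3E04559 (r,kernel):
  [0] read 0x15 idx=31: raw=0x18007 flags P=1 W=1 U=1 S=0
  [1] read 0x18 idx=4: raw=0x1B007 flags P=1 W=1 U=1 S=0
  ✓ 0x1B559  — 2 lookups
#1 VA=0x120090D (r,kernel):
  [0] read 0x15 idx=9: raw=0x65004 flags P=0 W=0 U=1 S=0
  ✗ PAGE_NOT_PRESENT  [1 reads]
#2 VA=0x2819ED2 (r,kernel):
  [0] read 0x15 idx=20: raw=0x1E007 flags P=1 W=1 U=1 S=0
  [1] read 0x1E idx=25: raw=0x1F007 flags P=1 W=1 U=1 S=0
  ✓ 0x1FED2  — 2 lookups

Entries read for #1: 1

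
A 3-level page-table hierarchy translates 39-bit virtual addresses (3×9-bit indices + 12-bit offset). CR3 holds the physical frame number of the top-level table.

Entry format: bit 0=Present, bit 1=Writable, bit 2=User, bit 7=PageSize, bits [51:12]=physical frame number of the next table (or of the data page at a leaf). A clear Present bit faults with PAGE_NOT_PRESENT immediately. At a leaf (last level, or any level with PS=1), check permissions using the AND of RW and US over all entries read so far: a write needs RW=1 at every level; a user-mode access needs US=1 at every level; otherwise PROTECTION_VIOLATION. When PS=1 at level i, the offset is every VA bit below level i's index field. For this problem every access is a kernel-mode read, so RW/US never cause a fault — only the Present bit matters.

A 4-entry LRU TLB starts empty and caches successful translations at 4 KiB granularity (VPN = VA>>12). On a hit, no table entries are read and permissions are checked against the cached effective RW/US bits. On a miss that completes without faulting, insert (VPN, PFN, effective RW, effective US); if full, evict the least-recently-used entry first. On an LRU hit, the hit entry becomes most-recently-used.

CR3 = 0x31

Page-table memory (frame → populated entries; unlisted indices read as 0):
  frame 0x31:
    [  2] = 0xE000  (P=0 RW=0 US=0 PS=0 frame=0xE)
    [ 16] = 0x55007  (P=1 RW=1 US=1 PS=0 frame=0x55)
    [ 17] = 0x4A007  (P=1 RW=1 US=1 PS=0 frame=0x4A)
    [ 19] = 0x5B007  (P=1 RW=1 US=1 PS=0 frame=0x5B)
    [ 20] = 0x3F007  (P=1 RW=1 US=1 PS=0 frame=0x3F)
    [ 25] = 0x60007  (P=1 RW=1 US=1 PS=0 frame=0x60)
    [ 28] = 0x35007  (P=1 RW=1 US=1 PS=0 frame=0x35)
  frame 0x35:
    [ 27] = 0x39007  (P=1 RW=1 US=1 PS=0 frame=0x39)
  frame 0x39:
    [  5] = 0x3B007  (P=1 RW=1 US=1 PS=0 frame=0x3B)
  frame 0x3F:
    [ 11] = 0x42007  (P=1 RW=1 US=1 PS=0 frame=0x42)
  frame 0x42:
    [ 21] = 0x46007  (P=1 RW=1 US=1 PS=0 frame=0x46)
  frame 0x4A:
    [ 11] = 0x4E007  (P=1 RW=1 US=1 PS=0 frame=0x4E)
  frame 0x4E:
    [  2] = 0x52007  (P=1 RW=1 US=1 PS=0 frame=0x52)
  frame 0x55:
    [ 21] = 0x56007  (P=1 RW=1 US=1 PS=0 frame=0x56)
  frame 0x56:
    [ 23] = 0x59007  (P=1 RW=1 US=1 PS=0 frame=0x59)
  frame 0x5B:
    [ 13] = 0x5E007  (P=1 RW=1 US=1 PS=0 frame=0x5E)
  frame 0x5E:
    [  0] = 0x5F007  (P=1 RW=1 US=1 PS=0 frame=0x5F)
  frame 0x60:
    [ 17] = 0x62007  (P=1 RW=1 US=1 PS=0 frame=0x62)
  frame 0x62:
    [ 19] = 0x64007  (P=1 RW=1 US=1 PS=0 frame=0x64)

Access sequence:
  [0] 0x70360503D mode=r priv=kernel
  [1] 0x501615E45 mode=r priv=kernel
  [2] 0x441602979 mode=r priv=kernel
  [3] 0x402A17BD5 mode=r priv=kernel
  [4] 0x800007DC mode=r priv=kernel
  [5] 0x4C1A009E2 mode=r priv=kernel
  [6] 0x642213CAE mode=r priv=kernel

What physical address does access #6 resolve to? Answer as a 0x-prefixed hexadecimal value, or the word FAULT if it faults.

Walk each access:
#0 VA=0x70360503D (r,kernel):
  L0: frame=0x31 idx=28 entry=0x35007 [P=1 RW=1 US=1 PS=0]
  L1: frame=0x35 idx=27 entry=0x39007 [P=1 RW=1 US=1 PS=0]
  L2: frame=0x39 idx=5 entry=0x3B007 [P=1 RW=1 US=1 PS=0]
  → PA=0x3B03D  (3 entries read)
#1 VA=0x501615E45 (r,kernel):
  L0: frame=0x31 idx=20 entry=0x3F007 [P=1 RW=1 US=1 PS=0]
  L1: frame=0x3F idx=11 entry=0x42007 [P=1 RW=1 US=1 PS=0]
  L2: frame=0x42 idx=21 entry=0x46007 [P=1 RW=1 US=1 PS=0]
  → PA=0x46E45  (3 entries read)
#2 VA=0x441602979 (r,kernel):
  L0: frame=0x31 idx=17 entry=0x4A007 [P=1 RW=1 US=1 PS=0]
  L1: frame=0x4A idx=11 entry=0x4E007 [P=1 RW=1 US=1 PS=0]
  L2: frame=0x4E idx=2 entry=0x52007 [P=1 RW=1 US=1 PS=0]
  → PA=0x52979  (3 entries read)
#3 VA=0x402A17BD5 (r,kernel):
  L0: frame=0x31 idx=16 entry=0x55007 [P=1 RW=1 US=1 PS=0]
  L1: frame=0x55 idx=21 entry=0x56007 [P=1 RW=1 US=1 PS=0]
  L2: frame=0x56 idx=23 entry=0x59007 [P=1 RW=1 US=1 PS=0]
  → PA=0x59BD5  (3 entries read)
#4 VA=0x800007DC (r,kernel):
  L0: frame=0x31 idx=2 entry=0xE000 [P=0 RW=0 US=0 PS=0]
  ⇒ fault: PAGE_NOT_PRESENT  — 1 lookups
#5 VA=0x4C1A009E2 (r,kernel):
  L0: frame=0x31 idx=19 entry=0x5B007 [P=1 RW=1 US=1 PS=0]
  L1: frame=0x5B idx=13 entry=0x5E007 [P=1 RW=1 US=1 PS=0]
  L2: frame=0x5E idx=0 entry=0x5F007 [P=1 RW=1 US=1 PS=0]
  → PA=0x5F9E2  (3 entries read)
#6 VA=0x642213CAE (r,kernel):
  L0: frame=0x31 idx=25 entry=0x60007 [P=1 RW=1 US=1 PS=0]
  L1: frame=0x60 idx=17 entry=0x62007 [P=1 RW=1 US=1 PS=0]
  L2: frame=0x62 idx=19 entry=0x64007 [P=1 RW=1 US=1 PS=0]
  → PA=0x64CAE  (3 entries read)

Access #6 PA: 0x64CAE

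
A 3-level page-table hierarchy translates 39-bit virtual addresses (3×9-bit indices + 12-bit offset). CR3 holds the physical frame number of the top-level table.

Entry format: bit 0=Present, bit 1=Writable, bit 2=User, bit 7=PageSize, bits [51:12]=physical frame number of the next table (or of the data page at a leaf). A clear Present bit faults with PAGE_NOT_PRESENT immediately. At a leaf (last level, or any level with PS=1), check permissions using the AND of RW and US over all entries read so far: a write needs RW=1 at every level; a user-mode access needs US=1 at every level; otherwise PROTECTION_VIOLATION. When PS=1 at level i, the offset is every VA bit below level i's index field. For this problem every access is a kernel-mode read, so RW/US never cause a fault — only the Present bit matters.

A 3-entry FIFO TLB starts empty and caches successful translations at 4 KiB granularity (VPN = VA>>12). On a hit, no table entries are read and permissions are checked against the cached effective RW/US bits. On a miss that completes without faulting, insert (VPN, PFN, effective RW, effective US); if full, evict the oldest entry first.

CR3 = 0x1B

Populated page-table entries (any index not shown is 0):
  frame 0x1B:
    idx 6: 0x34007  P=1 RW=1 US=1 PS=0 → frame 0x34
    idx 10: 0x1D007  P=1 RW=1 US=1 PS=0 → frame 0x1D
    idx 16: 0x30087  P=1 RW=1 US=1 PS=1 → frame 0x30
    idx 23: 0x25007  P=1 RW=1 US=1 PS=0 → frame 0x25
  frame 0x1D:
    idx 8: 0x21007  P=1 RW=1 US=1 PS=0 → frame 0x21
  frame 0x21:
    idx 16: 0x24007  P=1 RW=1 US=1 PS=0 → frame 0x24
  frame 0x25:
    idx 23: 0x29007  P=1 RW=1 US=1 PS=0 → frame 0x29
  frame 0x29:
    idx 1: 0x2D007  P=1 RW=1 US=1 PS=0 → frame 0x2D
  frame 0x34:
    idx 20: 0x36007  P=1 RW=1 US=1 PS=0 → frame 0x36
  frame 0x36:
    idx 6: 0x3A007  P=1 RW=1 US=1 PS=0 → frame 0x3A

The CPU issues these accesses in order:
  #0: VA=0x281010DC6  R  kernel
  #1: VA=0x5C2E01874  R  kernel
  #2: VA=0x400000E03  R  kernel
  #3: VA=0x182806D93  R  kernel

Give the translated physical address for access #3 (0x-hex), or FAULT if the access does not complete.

Walk each access:
#0 VA=0x281010DC6 (r,kernel):
  L0 @0x1B[10] → 0x1D007  P=1,RW=1,US=1,PS=0
  L1 @0x1D[8] → 0x21007  P=1,RW=1,US=1,PS=0
  L2 @0x21[16] → 0x24007  P=1,RW=1,US=1,PS=0
  ⇒ phys 0x24DC6  [3 reads]
#1 VA=0x5C2E01874 (r,kernel):
  L0 @0x1B[23] → 0x25007  P=1,RW=1,US=1,PS=0
  L1 @0x25[23] → 0x29007  P=1,RW=1,US=1,PS=0
  L2 @0x29[1] → 0x2D007  P=1,RW=1,US=1,PS=0
  ⇒ phys 0x2D874  [3 reads]
#2 VA=0x400000E03 (r,kernel):
  L0 @0x1B[16] → 0x30087  P=1,RW=1,US=1,PS=1
  ⇒ phys 0x30E03 (huge @L0)  [1 reads]
#3 VA=0x182806D93 (r,kernel):
  L0 @0x1B[6] → 0x34007  P=1,RW=1,US=1,PS=0
  L1 @0x34[20] → 0x36007  P=1,RW=1,US=1,PS=0
  L2 @0x36[6] → 0x3A007  P=1,RW=1,US=1,PS=0
  ⇒ phys 0x3AD93  [3 reads]

Access #3 PA: 0x3AD93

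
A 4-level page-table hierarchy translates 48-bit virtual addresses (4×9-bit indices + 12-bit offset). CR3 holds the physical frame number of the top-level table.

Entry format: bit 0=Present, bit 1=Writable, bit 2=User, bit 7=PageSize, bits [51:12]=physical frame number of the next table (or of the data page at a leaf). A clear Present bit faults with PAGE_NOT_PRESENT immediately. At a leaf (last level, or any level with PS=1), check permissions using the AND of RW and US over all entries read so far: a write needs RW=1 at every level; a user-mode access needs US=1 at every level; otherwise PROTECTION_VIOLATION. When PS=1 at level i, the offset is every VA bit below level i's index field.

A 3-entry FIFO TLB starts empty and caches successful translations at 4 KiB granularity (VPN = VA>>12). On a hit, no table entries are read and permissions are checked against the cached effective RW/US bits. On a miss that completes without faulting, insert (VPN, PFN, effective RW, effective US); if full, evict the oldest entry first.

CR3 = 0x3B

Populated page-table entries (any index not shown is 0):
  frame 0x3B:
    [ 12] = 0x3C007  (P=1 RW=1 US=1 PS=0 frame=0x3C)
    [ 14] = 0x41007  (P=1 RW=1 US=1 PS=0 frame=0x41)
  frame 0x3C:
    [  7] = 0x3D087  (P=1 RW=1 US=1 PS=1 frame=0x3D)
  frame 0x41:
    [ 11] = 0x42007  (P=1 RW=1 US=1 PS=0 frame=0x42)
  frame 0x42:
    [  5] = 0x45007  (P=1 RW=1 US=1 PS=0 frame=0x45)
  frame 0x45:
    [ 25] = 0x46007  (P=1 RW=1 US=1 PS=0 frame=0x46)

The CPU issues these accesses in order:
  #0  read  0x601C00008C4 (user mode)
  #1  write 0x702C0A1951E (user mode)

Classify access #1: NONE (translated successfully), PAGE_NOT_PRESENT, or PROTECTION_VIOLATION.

Trace:
#0 VA=0x601C00008C4 (r,user):
  L0: frame=0x3B idx=12 entry=0x3C007 [P=1 RW=1 US=1 PS=0]
  L1: frame=0x3C idx=7 entry=0x3D087 [P=1 RW=1 US=1 PS=1]
  ✓ 0x3D8C4 (huge @L1)  — 2 lookups
#1 VA=0x702C0A1951E (w,user):
  L0: frame=0x3B idx=14 entry=0x41007 [P=1 RW=1 US=1 PS=0]
  L1: frame=0x41 idx=11 entry=0x42007 [P=1 RW=1 US=1 PS=0]
  L2: frame=0x42 idx=5 entry=0x45007 [P=1 RW=1 US=1 PS=0]
  L3: frame=0x45 idx=25 entry=0x46007 [P=1 RW=1 US=1 PS=0]
  ✓ 0x4651E  — 4 lookups

Access #1 fault: NONE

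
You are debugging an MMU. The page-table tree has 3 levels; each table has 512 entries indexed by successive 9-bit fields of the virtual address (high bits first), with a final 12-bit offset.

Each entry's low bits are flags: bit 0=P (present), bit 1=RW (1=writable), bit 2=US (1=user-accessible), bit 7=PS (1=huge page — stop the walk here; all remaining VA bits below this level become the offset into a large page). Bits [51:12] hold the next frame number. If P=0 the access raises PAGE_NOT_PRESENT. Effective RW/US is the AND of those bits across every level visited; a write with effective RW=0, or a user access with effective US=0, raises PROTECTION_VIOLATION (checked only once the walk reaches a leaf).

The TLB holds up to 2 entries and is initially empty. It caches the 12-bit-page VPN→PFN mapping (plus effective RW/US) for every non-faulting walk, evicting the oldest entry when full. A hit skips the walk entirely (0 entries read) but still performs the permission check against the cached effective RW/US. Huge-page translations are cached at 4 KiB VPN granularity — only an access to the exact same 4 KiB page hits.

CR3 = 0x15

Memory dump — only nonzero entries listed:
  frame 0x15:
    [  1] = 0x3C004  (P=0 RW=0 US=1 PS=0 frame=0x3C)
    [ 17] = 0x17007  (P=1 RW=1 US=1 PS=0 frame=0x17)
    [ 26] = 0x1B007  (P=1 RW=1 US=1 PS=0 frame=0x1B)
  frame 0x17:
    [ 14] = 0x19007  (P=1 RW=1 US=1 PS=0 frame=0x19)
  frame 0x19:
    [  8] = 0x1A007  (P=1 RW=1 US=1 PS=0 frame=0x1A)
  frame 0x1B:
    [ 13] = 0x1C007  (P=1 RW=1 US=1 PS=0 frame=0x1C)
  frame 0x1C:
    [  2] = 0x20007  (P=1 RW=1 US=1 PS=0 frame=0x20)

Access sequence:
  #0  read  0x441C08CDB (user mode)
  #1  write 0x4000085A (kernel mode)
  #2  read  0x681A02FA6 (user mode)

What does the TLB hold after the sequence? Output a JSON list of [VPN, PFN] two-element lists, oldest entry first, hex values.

Trace:
#0 VA=0x441C08CDB (r,user):
  lvl0: tbl 0x15, slot 17 ⇒ 0x17007 (P1/RW1/US1/PS0)
  lvl1: tbl 0x17, slot 14 ⇒ 0x19007 (P1/RW1/US1/PS0)
  lvl2: tbl 0x19, slot 8 ⇒ 0x1A007 (P1/RW1/US1/PS0)
  → PA=0x1ACDB  (3 entries read)
#1 VA=0x4000085A (w,kernel):
  lvl0: tbl 0x15, slot 1 ⇒ 0x3C004 (P0/RW0/US1/PS0)
  → PAGE_NOT_PRESENT  (1 entries read)
#2 VA=0x681A02FA6 (r,user):
  lvl0: tbl 0x15, slot 26 ⇒ 0x1B007 (P1/RW1/US1/PS0)
  lvl1: tbl 0x1B, slot 13 ⇒ 0x1C007 (P1/RW1/US1/PS0)
  lvl2: tbl 0x1C, slot 2 ⇒ 0x20007 (P1/RW1/US1/PS0)
  → PA=0x20FA6  (3 entries read)

TLB: [["0x441C08", "0x1A"], ["0x681A02", "0x20"]]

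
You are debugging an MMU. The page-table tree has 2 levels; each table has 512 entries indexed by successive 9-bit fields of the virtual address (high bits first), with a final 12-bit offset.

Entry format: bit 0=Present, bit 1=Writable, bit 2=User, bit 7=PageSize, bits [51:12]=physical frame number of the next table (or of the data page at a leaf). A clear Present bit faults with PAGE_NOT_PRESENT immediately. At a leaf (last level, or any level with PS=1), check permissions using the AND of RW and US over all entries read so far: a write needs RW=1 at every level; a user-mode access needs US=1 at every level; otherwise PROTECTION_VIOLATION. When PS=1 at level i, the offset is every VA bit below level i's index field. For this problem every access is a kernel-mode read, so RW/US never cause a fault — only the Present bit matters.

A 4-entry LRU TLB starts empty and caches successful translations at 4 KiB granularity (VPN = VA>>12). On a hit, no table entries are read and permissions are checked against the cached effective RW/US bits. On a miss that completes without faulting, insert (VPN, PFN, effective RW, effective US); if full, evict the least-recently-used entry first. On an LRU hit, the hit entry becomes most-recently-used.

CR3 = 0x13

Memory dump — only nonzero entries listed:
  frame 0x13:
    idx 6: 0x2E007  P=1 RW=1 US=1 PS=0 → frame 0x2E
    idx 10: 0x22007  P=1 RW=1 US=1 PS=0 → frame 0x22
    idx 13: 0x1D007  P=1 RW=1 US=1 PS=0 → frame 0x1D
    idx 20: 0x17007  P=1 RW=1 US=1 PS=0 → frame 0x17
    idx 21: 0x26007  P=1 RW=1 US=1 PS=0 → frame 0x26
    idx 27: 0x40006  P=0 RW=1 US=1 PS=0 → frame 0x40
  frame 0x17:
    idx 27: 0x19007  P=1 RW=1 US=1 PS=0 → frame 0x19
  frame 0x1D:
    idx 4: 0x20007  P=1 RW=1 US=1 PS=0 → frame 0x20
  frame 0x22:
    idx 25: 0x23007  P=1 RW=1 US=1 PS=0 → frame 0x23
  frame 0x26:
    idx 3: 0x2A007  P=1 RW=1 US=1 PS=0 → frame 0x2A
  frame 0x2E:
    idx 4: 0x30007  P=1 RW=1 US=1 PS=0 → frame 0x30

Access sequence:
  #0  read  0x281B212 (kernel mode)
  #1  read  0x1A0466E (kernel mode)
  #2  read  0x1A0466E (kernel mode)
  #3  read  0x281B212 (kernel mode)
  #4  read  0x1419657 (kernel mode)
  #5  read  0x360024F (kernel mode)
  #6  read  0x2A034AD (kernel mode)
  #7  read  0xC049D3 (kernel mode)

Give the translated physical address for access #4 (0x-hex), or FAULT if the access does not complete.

Per-access translation:
#0 VA=0x281B212 (r,kernel):
  lvl0: tbl 0x13, slot 20 ⇒ 0x17007 (P1/RW1/US1/PS0)
  lvl1: tbl 0x17, slot 27 ⇒ 0x19007 (P1/RW1/US1/PS0)
  ⇒ phys 0x19212  [2 reads]
#1 VA=0x1A0466E (r,kernel):
  lvl0: tbl 0x13, slot 13 ⇒ 0x1D007 (P1/RW1/US1/PS0)
  lvl1: tbl 0x1D, slot 4 ⇒ 0x20007 (P1/RW1/US1/PS0)
  ⇒ phys 0x2066E  [2 reads]
#2 VA=0x1A0466E (r,kernel):
  TLB hit vpn=0x1A04 → PA=0x2066E
#3 VA=0x281B212 (r,kernel):
  TLB hit vpn=0x281B → PA=0x19212
#4 VA=0x1419657 (r,kernel):
  lvl0: tbl 0x13, slot 10 ⇒ 0x22007 (P1/RW1/US1/PS0)
  lvl1: tbl 0x22, slot 25 ⇒ 0x23007 (P1/RW1/US1/PS0)
  ⇒ phys 0x23657  [2 reads]
#5 VA=0x360024F (r,kernel):
  lvl0: tbl 0x13, slot 27 ⇒ 0x40006 (P0/RW1/US1/PS0)
  ✗ PAGE_NOT_PRESENT  [1 reads]
#6 VA=0x2A034AD (r,kernel):
  lvl0: tbl 0x13, slot 21 ⇒ 0x26007 (P1/RW1/US1/PS0)
  lvl1: tbl 0x26, slot 3 ⇒ 0x2A007 (P1/RW1/US1/PS0)
  ⇒ phys 0x2A4AD  [2 reads]
#7 VA=0xC049D3 (r,kernel):
  lvl0: tbl 0x13, slot 6 ⇒ 0x2E007 (P1/RW1/US1/PS0)
  lvl1: tbl 0x2E, slot 4 ⇒ 0x30007 (P1/RW1/US1/PS0)
  ⇒ phys 0x309D3  [2 reads]

Access #4 PA: 0x23657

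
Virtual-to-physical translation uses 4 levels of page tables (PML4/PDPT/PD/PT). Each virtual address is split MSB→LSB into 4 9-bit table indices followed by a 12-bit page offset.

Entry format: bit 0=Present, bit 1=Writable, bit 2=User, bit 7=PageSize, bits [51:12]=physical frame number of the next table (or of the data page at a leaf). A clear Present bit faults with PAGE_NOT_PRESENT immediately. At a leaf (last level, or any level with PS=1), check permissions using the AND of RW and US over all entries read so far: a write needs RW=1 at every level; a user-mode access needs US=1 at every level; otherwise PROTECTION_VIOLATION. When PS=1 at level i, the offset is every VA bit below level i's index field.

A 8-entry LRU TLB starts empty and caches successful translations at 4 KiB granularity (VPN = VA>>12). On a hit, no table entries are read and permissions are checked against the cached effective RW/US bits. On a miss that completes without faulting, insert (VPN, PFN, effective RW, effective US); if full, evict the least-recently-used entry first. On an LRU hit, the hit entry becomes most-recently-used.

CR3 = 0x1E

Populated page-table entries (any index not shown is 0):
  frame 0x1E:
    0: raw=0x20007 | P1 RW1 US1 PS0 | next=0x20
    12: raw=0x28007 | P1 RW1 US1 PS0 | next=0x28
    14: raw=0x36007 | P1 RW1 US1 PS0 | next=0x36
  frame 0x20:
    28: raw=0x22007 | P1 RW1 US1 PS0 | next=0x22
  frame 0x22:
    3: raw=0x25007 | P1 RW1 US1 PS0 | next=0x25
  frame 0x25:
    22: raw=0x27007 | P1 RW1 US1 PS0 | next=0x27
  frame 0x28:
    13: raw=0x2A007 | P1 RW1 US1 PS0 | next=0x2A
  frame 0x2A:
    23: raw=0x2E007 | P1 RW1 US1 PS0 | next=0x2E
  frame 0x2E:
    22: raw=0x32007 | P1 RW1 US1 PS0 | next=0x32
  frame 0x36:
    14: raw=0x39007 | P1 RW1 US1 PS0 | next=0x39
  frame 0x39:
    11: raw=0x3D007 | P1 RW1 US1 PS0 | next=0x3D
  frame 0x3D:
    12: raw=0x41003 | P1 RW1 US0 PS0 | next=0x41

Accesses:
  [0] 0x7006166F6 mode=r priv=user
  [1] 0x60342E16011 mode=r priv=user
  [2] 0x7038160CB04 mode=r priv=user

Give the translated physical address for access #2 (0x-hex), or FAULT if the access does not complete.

Per-access translation:
#0 VA=0x7006166F6 (r,user):
  L0: frame=0x1E idx=0 entry=0x20007 [P=1 RW=1 US=1 PS=0]
  L1: frame=0x20 idx=28 entry=0x22007 [P=1 RW=1 US=1 PS=0]
  L2: frame=0x22 idx=3 entry=0x25007 [P=1 RW=1 US=1 PS=0]
  L3: frame=0x25 idx=22 entry=0x27007 [P=1 RW=1 US=1 PS=0]
  → PA=0x276F6  (4 entries read)
#1 VA=0x60342E16011 (r,user):
  L0: frame=0x1E idx=12 entry=0x28007 [P=1 RW=1 US=1 PS=0]
  L1: frame=0x28 idx=13 entry=0x2A007 [P=1 RW=1 US=1 PS=0]
  L2: frame=0x2A idx=23 entry=0x2E007 [P=1 RW=1 US=1 PS=0]
  L3: frame=0x2E idx=22 entry=0x32007 [P=1 RW=1 US=1 PS=0]
  → PA=0x32011  (4 entries read)
#2 VA=0x7038160CB04 (r,user):
  L0: frame=0x1E idx=14 entry=0x36007 [P=1 RW=1 US=1 PS=0]
  L1: frame=0x36 idx=14 entry=0x39007 [P=1 RW=1 US=1 PS=0]
  L2: frame=0x39 idx=11 entry=0x3D007 [P=1 RW=1 US=1 PS=0]
  L3: frame=0x3D idx=12 entry=0x41003 [P=1 RW=1 US=0 PS=0]
  → PROTECTION_VIOLATION  (4 entries read)

Access #2 PA: FAULT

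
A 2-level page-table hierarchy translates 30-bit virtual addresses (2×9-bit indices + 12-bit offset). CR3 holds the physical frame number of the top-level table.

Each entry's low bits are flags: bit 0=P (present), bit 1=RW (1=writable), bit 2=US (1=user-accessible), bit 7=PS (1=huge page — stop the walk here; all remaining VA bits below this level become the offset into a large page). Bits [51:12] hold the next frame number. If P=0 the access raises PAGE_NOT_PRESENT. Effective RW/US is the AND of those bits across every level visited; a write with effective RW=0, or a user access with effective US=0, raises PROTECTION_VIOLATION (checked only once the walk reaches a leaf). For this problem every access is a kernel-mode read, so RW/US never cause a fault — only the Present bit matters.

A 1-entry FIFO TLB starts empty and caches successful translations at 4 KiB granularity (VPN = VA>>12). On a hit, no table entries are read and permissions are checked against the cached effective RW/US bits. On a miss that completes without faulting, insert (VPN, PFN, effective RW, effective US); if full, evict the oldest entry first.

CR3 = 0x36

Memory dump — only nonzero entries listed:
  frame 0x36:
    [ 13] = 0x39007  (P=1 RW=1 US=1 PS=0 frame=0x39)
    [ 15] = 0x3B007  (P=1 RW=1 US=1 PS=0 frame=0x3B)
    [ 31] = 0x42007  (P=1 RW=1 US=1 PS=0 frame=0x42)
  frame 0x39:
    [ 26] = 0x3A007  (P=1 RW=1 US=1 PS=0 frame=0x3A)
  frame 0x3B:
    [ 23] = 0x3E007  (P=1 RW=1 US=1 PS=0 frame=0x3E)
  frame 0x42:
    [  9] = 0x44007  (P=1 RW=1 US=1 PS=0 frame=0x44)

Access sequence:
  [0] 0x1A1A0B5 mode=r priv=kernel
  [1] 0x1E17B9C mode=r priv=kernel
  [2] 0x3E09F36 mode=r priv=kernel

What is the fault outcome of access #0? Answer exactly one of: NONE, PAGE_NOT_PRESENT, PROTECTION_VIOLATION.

Walk each access:
#0 VA=0x1A1A0B5 (r,kernel):
  L0: frame=0x36 idx=13 entry=0x39007 [P=1 RW=1 US=1 PS=0]
  L1: frame=0x39 idx=26 entry=0x3A007 [P=1 RW=1 US=1 PS=0]
  → PA=0x3A0B5  (2 entries read)
#1 VA=0x1E17B9C (r,kernel):
  L0: frame=0x36 idx=15 entry=0x3B007 [P=1 RW=1 US=1 PS=0]
  L1: frame=0x3B idx=23 entry=0x3E007 [P=1 RW=1 US=1 PS=0]
  → PA=0x3EB9C  (2 entries read)
#2 VA=0x3E09F36 (r,kernel):
  L0: frame=0x36 idx=31 entry=0x42007 [P=1 RW=1 US=1 PS=0]
  L1: frame=0x42 idx=9 entry=0x44007 [P=1 RW=1 US=1 PS=0]
  → PA=0x44F36  (2 entries read)

Access #0 fault: NONE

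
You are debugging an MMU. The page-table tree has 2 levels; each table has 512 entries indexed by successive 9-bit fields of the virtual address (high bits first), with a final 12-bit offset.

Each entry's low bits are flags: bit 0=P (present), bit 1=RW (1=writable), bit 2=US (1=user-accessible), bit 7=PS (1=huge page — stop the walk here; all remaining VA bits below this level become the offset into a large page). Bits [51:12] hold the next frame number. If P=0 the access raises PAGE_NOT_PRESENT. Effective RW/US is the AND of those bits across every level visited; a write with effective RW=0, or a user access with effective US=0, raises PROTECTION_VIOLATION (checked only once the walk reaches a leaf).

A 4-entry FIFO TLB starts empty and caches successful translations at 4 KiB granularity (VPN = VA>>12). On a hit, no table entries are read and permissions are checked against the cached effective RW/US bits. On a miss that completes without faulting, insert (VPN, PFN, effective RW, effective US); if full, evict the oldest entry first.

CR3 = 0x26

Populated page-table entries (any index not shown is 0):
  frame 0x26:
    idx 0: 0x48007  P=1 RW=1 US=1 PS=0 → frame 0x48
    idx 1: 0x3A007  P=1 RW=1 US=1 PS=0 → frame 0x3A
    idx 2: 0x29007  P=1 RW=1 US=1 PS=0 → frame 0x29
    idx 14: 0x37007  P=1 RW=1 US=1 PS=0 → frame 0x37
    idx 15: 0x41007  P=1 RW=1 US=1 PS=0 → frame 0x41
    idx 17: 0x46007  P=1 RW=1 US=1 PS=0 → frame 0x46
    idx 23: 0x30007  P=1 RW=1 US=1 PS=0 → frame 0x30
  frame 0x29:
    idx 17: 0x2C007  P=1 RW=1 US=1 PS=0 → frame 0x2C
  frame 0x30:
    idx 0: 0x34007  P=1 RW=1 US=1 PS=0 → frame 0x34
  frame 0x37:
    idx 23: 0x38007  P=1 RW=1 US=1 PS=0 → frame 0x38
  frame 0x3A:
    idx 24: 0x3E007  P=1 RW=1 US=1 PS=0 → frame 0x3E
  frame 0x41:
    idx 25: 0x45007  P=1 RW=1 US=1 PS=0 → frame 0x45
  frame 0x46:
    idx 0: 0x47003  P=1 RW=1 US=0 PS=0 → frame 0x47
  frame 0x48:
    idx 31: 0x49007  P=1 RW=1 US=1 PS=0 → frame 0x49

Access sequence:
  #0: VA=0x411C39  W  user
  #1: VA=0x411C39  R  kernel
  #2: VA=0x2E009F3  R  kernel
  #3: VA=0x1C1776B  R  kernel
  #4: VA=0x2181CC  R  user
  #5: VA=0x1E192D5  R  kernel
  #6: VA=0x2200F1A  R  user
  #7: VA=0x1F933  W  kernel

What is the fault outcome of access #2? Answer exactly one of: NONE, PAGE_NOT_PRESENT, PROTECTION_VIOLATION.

Per-access translation:
#0 VA=0x411C39 (w,user):
  L0: frame=0x26 idx=2 entry=0x29007 [P=1 RW=1 US=1 PS=0]
  L1: frame=0x29 idx=17 entry=0x2C007 [P=1 RW=1 US=1 PS=0]
  ⇒ phys 0x2CC39  [2 reads]
#1 VA=0x411C39 (r,kernel):
  TLB hit vpn=0x411 → PA=0x2CC39
#2 VA=0x2E009F3 (r,kernel):
  L0: frame=0x26 idx=23 entry=0x30007 [P=1 RW=1 US=1 PS=0]
  L1: frame=0x30 idx=0 entry=0x34007 [P=1 RW=1 US=1 PS=0]
  ⇒ phys 0x349F3  [2 reads]
#3 VA=0x1C1776B (r,kernel):
  L0: frame=0x26 idx=14 entry=0x37007 [P=1 RW=1 US=1 PS=0]
  L1: frame=0x37 idx=23 entry=0x38007 [P=1 RW=1 US=1 PS=0]
  ⇒ phys 0x3876B  [2 reads]
#4 VA=0x2181CC (r,user):
  L0: frame=0x26 idx=1 entry=0x3A007 [P=1 RW=1 US=1 PS=0]
  L1: frame=0x3A idx=24 entry=0x3E007 [P=1 RW=1 US=1 PS=0]
  ⇒ phys 0x3E1CC  [2 reads]
#5 VA=0x1E192D5 (r,kernel):
  L0: frame=0x26 idx=15 entry=0x41007 [P=1 RW=1 US=1 PS=0]
  L1: frame=0x41 idx=25 entry=0x45007 [P=1 RW=1 US=1 PS=0]
  ⇒ phys 0x452D5  [2 reads]
#6 VA=0x2200F1A (r,user):
  L0: frame=0x26 idx=17 entry=0x46007 [P=1 RW=1 US=1 PS=0]
  L1: frame=0x46 idx=0 entry=0x47003 [P=1 RW=1 US=0 PS=0]
  ⇒ fault: PROTECTION_VIOLATION  — 2 lookups
#7 VA=0x1F933 (w,kernel):
  L0: frame=0x26 idx=0 entry=0x48007 [P=1 RW=1 US=1 PS=0]
  L1: frame=0x48 idx=31 entry=0x49007 [P=1 RW=1 US=1 PS=0]
  ⇒ phys 0x49933  [2 reads]

Access #2 fault: NONE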